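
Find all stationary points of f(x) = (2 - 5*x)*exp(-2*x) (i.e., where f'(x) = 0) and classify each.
f'(x) = (10*x - 9)*exp(-2*x)

Solve f'(x) = 0:
  f'(x) = (10*x - 9)·exp(-2*x) and exp(-2*x) > 0 for every x, so f'(x) = 0 ⇔ 10*x - 9 = 0.
  10*x - 9 = 0.
  ⇒ x = 9/10

f''(x) = 4*(7 - 5*x)*exp(-2*x)
Second-derivative test at each critical point:
  f''(9/10) = 1.6530 > 0 → local minimum

Critical points: x = 9/10 (local minimum)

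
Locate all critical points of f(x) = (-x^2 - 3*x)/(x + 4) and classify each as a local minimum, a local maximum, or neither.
f'(x) = (-x^2 - 8*x - 12)/(x^2 + 8*x + 16)

Solve f'(x) = 0:
  f'(x) = -(x + 2)*(x + 6)/(x + 4)^2; the denominator is positive wherever f is defined, so f'(x) = 0 ⇔ -x^2 - 8*x - 12 = 0.
  Factor: -x^2 - 8*x - 12 = -(x + 2)*(x + 6) = 0.
  ⇒ x = -6, -2

f''(x) = -8/(x^3 + 12*x^2 + 48*x + 64)
Second-derivative test at each critical point:
  f''(-6) = 1 > 0 → local minimum
  f''(-2) = -1 < 0 → local maximum

Critical points: x = -6 (local minimum); x = -2 (local maximum)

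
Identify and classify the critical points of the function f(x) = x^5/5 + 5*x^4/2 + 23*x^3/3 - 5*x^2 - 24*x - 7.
f'(x) = x^4 + 10*x^3 + 23*x^2 - 10*x - 24

Solve f'(x) = 0:
  Factor: x^4 + 10*x^3 + 23*x^2 - 10*x - 24 = (x - 1)*(x + 1)*(x + 4)*(x + 6) = 0.
  ⇒ x = -6, -4, -1, 1

f''(x) = 4*x^3 + 30*x^2 + 46*x - 10
Second-derivative test at each critical point:
  f''(-6) = -70 < 0 → local maximum
  f''(-4) = 30 > 0 → local minimum
  f''(-1) = -30 < 0 → local maximum
  f''(1) = 70 > 0 → local minimum

Critical points: x = -6 (local maximum); x = -4 (local minimum); x = -1 (local maximum); x = 1 (local minimum)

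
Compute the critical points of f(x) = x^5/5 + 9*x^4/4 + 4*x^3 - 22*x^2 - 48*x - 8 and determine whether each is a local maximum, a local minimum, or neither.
f'(x) = x^4 + 9*x^3 + 12*x^2 - 44*x - 48

Solve f'(x) = 0:
  Factor: x^4 + 9*x^3 + 12*x^2 - 44*x - 48 = (x - 2)*(x + 1)*(x + 4)*(x + 6) = 0.
  ⇒ x = -6, -4, -1, 2

f''(x) = 4*x^3 + 27*x^2 + 24*x - 44
Second-derivative test at each critical point:
  f''(-6) = -80 < 0 → local maximum
  f''(-4) = 36 > 0 → local minimum
  f''(-1) = -45 < 0 → local maximum
  f''(2) = 144 > 0 → local minimum

Critical points: x = -6 (local maximum); x = -4 (local minimum); x = -1 (local maximum); x = 2 (local minimum)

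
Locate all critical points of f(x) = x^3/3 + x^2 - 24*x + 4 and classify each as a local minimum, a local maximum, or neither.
f'(x) = x^2 + 2*x - 24

Solve f'(x) = 0:
  Factor: x^2 + 2*x - 24 = (x - 4)*(x + 6) = 0.
  ⇒ x = -6, 4

f''(x) = 2*x + 2
Second-derivative test at each critical point:
  f''(-6) = -10 < 0 → local maximum
  f''(4) = 10 > 0 → local minimum

Critical points: x = -6 (local maximum); x = 4 (local minimum)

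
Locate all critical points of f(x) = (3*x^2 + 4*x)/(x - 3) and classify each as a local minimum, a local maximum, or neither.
f'(x) = 3*(x^2 - 6*x - 4)/(x^2 - 6*x + 9)

Solve f'(x) = 0:
  f'(x) = 3*(x^2 - 6*x - 4)/(x - 3)^2; the denominator is positive wherever f is defined, so f'(x) = 0 ⇔ 3*x^2 - 18*x - 12 = 0.
  Factor: 3*x^2 - 18*x - 12 = 3*(x^2 - 6*x - 4); x^2 - 6*x - 4 = 0 has no rational roots; quadratic formula: x = (6 ± √52)/2.
  ⇒ x = 3 - sqrt(13) ≈ -0.6056, 3 + sqrt(13) ≈ 6.6056

f''(x) = 78/(x^3 - 9*x^2 + 27*x - 27)
Second-derivative test at each critical point:
  f''(-0.6056) = -1.6641 < 0 → local maximum
  f''(6.6056) = 1.6641 > 0 → local minimum

Critical points: x = 3 - sqrt(13) ≈ -0.6056 (local maximum); x = 3 + sqrt(13) ≈ 6.6056 (local minimum)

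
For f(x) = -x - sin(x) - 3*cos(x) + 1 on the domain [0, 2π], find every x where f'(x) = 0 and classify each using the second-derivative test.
f'(x) = 3*sin(x) - cos(x) - 1

Solve f'(x) = 0 on [0, 2π]:
  f'(x) = 0 ⇔ 3*sin(x) - cos(x) = 1. Write the left side as R·cos(x + φ) with R = √((-1)² + (-3)²) = sqrt(10), cos φ = -sqrt(10)/10, sin φ = -3*sqrt(10)/10; then cos(x + φ) = sqrt(10)/10. Solve for x and keep the solutions lying in [0, 2π].
  ⇒ x = atan(3/4) ≈ 0.6435, pi ≈ 3.1416

f''(x) = sin(x) + 3*cos(x)
Second-derivative test at each critical point:
  f''(0.6435) = 3 > 0 → local minimum
  f''(3.1416) = -3 < 0 → local maximum

Critical points: x = atan(3/4) ≈ 0.6435 (local minimum); x = pi ≈ 3.1416 (local maximum)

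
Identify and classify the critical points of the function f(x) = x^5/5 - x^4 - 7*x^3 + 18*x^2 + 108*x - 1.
f'(x) = x^4 - 4*x^3 - 21*x^2 + 36*x + 108

Solve f'(x) = 0:
  Factor: x^4 - 4*x^3 - 21*x^2 + 36*x + 108 = (x - 6)*(x - 3)*(x + 2)*(x + 3) = 0.
  ⇒ x = -3, -2, 3, 6

f''(x) = 4*x^3 - 12*x^2 - 42*x + 36
Second-derivative test at each critical point:
  f''(-3) = -54 < 0 → local maximum
  f''(-2) = 40 > 0 → local minimum
  f''(3) = -90 < 0 → local maximum
  f''(6) = 216 > 0 → local minimum

Critical points: x = -3 (local maximum); x = -2 (local minimum); x = 3 (local maximum); x = 6 (local minimum)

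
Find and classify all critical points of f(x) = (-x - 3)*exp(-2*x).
f'(x) = (2*x + 5)*exp(-2*x)

Solve f'(x) = 0:
  f'(x) = (2*x + 5)·exp(-2*x) and exp(-2*x) > 0 for every x, so f'(x) = 0 ⇔ 2*x + 5 = 0.
  2*x + 5 = 0.
  ⇒ x = -5/2

f''(x) = 4*(-x - 2)*exp(-2*x)
Second-derivative test at each critical point:
  f''(-5/2) = 296.8263 > 0 → local minimum

Critical points: x = -5/2 (local minimum)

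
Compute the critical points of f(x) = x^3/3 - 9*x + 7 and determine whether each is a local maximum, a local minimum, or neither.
f'(x) = x^2 - 9

Solve f'(x) = 0:
  Factor: x^2 - 9 = (x - 3)*(x + 3) = 0.
  ⇒ x = -3, 3

f''(x) = 2*x
Second-derivative test at each critical point:
  f''(-3) = -6 < 0 → local maximum
  f''(3) = 6 > 0 → local minimum

Critical points: x = -3 (local maximum); x = 3 (local minimum)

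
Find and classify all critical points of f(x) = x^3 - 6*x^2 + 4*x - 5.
f'(x) = 3*x^2 - 12*x + 4

Solve f'(x) = 0:
  3*x^2 - 12*x + 4 = 0 has no rational roots; quadratic formula: x = (12 ± √96)/6.
  ⇒ x = 2 - 2*sqrt(6)/3 ≈ 0.3670, 2*sqrt(6)/3 + 2 ≈ 3.6330

f''(x) = 6*x - 12
Second-derivative test at each critical point:
  f''(0.3670) = -9.7980 < 0 → local maximum
  f''(3.6330) = 9.7980 > 0 → local minimum

Critical points: x = 2 - 2*sqrt(6)/3 ≈ 0.3670 (local maximum); x = 2*sqrt(6)/3 + 2 ≈ 3.6330 (local minimum)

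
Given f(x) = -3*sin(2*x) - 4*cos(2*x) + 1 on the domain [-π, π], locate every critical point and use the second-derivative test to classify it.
f'(x) = 8*sin(2*x) - 6*cos(2*x)

Solve f'(x) = 0 on [-π, π]:
  f'(x) = 0 ⇔ -3*cos(2*x) = -4*sin(2*x) ⇔ tan(2*x) = 3/4, i.e. 2*x = arctan(3/4) + nπ; keep the solutions lying in [-π, π].
  ⇒ x = -pi + atan(3/4)/2 ≈ -2.8198, -pi/2 + atan(3/4)/2 ≈ -1.2490, atan(3/4)/2 ≈ 0.3218, atan(3/4)/2 + pi/2 ≈ 1.8925

f''(x) = 12*sin(2*x) + 16*cos(2*x)
Second-derivative test at each critical point:
  f''(-2.8198) = 20 > 0 → local minimum
  f''(-1.2490) = -20 < 0 → local maximum
  f''(0.3218) = 20 > 0 → local minimum
  f''(1.8925) = -20 < 0 → local maximum

Critical points: x = -pi + atan(3/4)/2 ≈ -2.8198 (local minimum); x = -pi/2 + atan(3/4)/2 ≈ -1.2490 (local maximum); x = atan(3/4)/2 ≈ 0.3218 (local minimum); x = atan(3/4)/2 + pi/2 ≈ 1.8925 (local maximum)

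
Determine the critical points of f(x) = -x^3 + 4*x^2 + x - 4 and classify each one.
f'(x) = -3*x^2 + 8*x + 1

Solve f'(x) = 0:
  3*x^2 - 8*x - 1 = 0 has no rational roots; quadratic formula: x = (8 ± √76)/6.
  ⇒ x = 4/3 - sqrt(19)/3 ≈ -0.1196, 4/3 + sqrt(19)/3 ≈ 2.7863

f''(x) = 8 - 6*x
Second-derivative test at each critical point:
  f''(-0.1196) = 8.7178 > 0 → local minimum
  f''(2.7863) = -8.7178 < 0 → local maximum

Critical points: x = 4/3 - sqrt(19)/3 ≈ -0.1196 (local minimum); x = 4/3 + sqrt(19)/3 ≈ 2.7863 (local maximum)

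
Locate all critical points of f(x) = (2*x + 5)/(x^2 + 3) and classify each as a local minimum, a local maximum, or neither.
f'(x) = 2*(-x^2 - 5*x + 3)/(x^4 + 6*x^2 + 9)

Solve f'(x) = 0:
  f'(x) = -2*(x^2 + 5*x - 3)/(x^2 + 3)^2; the denominator is positive wherever f is defined, so f'(x) = 0 ⇔ -2*x^2 - 10*x + 6 = 0.
  Factor: -2*x^2 - 10*x + 6 = -2*(x^2 + 5*x - 3); x^2 + 5*x - 3 = 0 has no rational roots; quadratic formula: x = (-5 ± √37)/2.
  ⇒ x = -sqrt(37)/2 - 5/2 ≈ -5.5414, -5/2 + sqrt(37)/2 ≈ 0.5414

f''(x) = 2*(4*x^2*(2*x + 5) - (6*x + 5)*(x^2 + 3))/(x^2 + 3)^3
Second-derivative test at each critical point:
  f''(-5.5414) = 0.0107 > 0 → local minimum
  f''(0.5414) = -1.1218 < 0 → local maximum

Critical points: x = -sqrt(37)/2 - 5/2 ≈ -5.5414 (local minimum); x = -5/2 + sqrt(37)/2 ≈ 0.5414 (local maximum)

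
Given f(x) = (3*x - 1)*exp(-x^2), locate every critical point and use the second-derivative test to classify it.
f'(x) = (-2*x*(3*x - 1) + 3)*exp(-x^2)

Solve f'(x) = 0:
  f'(x) = (-6*x^2 + 2*x + 3)·exp(-x^2) and exp(-x^2) > 0 for every x, so f'(x) = 0 ⇔ -6*x^2 + 2*x + 3 = 0.
  6*x^2 - 2*x - 3 = 0 has no rational roots; quadratic formula: x = (2 ± √76)/12.
  ⇒ x = 1/6 - sqrt(19)/6 ≈ -0.5598, 1/6 + sqrt(19)/6 ≈ 0.8931

f''(x) = 2*(2*x^2*(3*x - 1) - 9*x + 1)*exp(-x^2)
Second-derivative test at each critical point:
  f''(-0.5598) = 6.3724 > 0 → local minimum
  f''(0.8931) = -3.9261 < 0 → local maximum

Critical points: x = 1/6 - sqrt(19)/6 ≈ -0.5598 (local minimum); x = 1/6 + sqrt(19)/6 ≈ 0.8931 (local maximum)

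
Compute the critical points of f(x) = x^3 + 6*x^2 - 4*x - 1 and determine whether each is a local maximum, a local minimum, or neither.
f'(x) = 3*x^2 + 12*x - 4

Solve f'(x) = 0:
  3*x^2 + 12*x - 4 = 0 has no rational roots; quadratic formula: x = (-12 ± √192)/6.
  ⇒ x = -4*sqrt(3)/3 - 2 ≈ -4.3094, -2 + 4*sqrt(3)/3 ≈ 0.3094

f''(x) = 6*x + 12
Second-derivative test at each critical point:
  f''(-4.3094) = -13.8564 < 0 → local maximum
  f''(0.3094) = 13.8564 > 0 → local minimum

Critical points: x = -4*sqrt(3)/3 - 2 ≈ -4.3094 (local maximum); x = -2 + 4*sqrt(3)/3 ≈ 0.3094 (local minimum)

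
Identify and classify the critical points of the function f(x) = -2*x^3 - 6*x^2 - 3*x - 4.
f'(x) = -6*x^2 - 12*x - 3

Solve f'(x) = 0:
  Factor: -6*x^2 - 12*x - 3 = -3*(2*x^2 + 4*x + 1); 2*x^2 + 4*x + 1 = 0 has no rational roots; quadratic formula: x = (-4 ± √8)/4.
  ⇒ x = -1 - sqrt(2)/2 ≈ -1.7071, -1 + sqrt(2)/2 ≈ -0.2929

f''(x) = -12*x - 12
Second-derivative test at each critical point:
  f''(-1.7071) = 8.4853 > 0 → local minimum
  f''(-0.2929) = -8.4853 < 0 → local maximum

Critical points: x = -1 - sqrt(2)/2 ≈ -1.7071 (local minimum); x = -1 + sqrt(2)/2 ≈ -0.2929 (local maximum)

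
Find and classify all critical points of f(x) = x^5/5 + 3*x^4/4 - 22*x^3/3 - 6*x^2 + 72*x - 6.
f'(x) = x^4 + 3*x^3 - 22*x^2 - 12*x + 72

Solve f'(x) = 0:
  Factor: x^4 + 3*x^3 - 22*x^2 - 12*x + 72 = (x - 3)*(x - 2)*(x + 2)*(x + 6) = 0.
  ⇒ x = -6, -2, 2, 3

f''(x) = 4*x^3 + 9*x^2 - 44*x - 12
Second-derivative test at each critical point:
  f''(-6) = -288 < 0 → local maximum
  f''(-2) = 80 > 0 → local minimum
  f''(2) = -32 < 0 → local maximum
  f''(3) = 45 > 0 → local minimum

Critical points: x = -6 (local maximum); x = -2 (local minimum); x = 2 (local maximum); x = 3 (local minimum)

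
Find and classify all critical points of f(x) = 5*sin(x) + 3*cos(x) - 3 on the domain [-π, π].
f'(x) = -3*sin(x) + 5*cos(x)

Solve f'(x) = 0 on [-π, π]:
  f'(x) = 0 ⇔ 5*cos(x) = 3*sin(x) ⇔ tan(x) = 5/3, i.e. x = arctan(5/3) + nπ; keep the solutions lying in [-π, π].
  ⇒ x = -pi + atan(5/3) ≈ -2.1112, atan(5/3) ≈ 1.0304

f''(x) = -5*sin(x) - 3*cos(x)
Second-derivative test at each critical point:
  f''(-2.1112) = 5.8310 > 0 → local minimum
  f''(1.0304) = -5.8310 < 0 → local maximum

Critical points: x = -pi + atan(5/3) ≈ -2.1112 (local minimum); x = atan(5/3) ≈ 1.0304 (local maximum)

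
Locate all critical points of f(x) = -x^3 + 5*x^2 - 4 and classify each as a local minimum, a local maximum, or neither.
f'(x) = x*(10 - 3*x)

Solve f'(x) = 0:
  Factor: -3*x^2 + 10*x = -x*(3*x - 10) = 0.
  ⇒ x = 0, 10/3

f''(x) = 10 - 6*x
Second-derivative test at each critical point:
  f''(0) = 10 > 0 → local minimum
  f''(10/3) = -10 < 0 → local maximum

Critical points: x = 0 (local minimum); x = 10/3 (local maximum)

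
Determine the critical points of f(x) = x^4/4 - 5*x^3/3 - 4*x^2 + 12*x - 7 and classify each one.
f'(x) = x^3 - 5*x^2 - 8*x + 12

Solve f'(x) = 0:
  Factor: x^3 - 5*x^2 - 8*x + 12 = (x - 6)*(x - 1)*(x + 2) = 0.
  ⇒ x = -2, 1, 6

f''(x) = 3*x^2 - 10*x - 8
Second-derivative test at each critical point:
  f''(-2) = 24 > 0 → local minimum
  f''(1) = -15 < 0 → local maximum
  f''(6) = 40 > 0 → local minimum

Critical points: x = -2 (local minimum); x = 1 (local maximum); x = 6 (local minimum)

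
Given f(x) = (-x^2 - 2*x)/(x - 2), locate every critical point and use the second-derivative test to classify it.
f'(x) = (-x^2 + 4*x + 4)/(x^2 - 4*x + 4)

Solve f'(x) = 0:
  f'(x) = -(x^2 - 4*x - 4)/(x - 2)^2; the denominator is positive wherever f is defined, so f'(x) = 0 ⇔ -x^2 + 4*x + 4 = 0.
  x^2 - 4*x - 4 = 0 has no rational roots; quadratic formula: x = (4 ± √32)/2.
  ⇒ x = 2 - 2*sqrt(2) ≈ -0.8284, 2 + 2*sqrt(2) ≈ 4.8284

f''(x) = -16/(x^3 - 6*x^2 + 12*x - 8)
Second-derivative test at each critical point:
  f''(-0.8284) = 0.7071 > 0 → local minimum
  f''(4.8284) = -0.7071 < 0 → local maximum

Critical points: x = 2 - 2*sqrt(2) ≈ -0.8284 (local minimum); x = 2 + 2*sqrt(2) ≈ 4.8284 (local maximum)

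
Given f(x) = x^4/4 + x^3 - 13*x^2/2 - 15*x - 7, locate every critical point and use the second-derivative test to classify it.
f'(x) = x^3 + 3*x^2 - 13*x - 15

Solve f'(x) = 0:
  Factor: x^3 + 3*x^2 - 13*x - 15 = (x - 3)*(x + 1)*(x + 5) = 0.
  ⇒ x = -5, -1, 3

f''(x) = 3*x^2 + 6*x - 13
Second-derivative test at each critical point:
  f''(-5) = 32 > 0 → local minimum
  f''(-1) = -16 < 0 → local maximum
  f''(3) = 32 > 0 → local minimum

Critical points: x = -5 (local minimum); x = -1 (local maximum); x = 3 (local minimum)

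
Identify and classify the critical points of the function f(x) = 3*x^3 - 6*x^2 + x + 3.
f'(x) = 9*x^2 - 12*x + 1

Solve f'(x) = 0:
  9*x^2 - 12*x + 1 = 0 has no rational roots; quadratic formula: x = (12 ± √108)/18.
  ⇒ x = 2/3 - sqrt(3)/3 ≈ 0.0893, sqrt(3)/3 + 2/3 ≈ 1.2440

f''(x) = 18*x - 12
Second-derivative test at each critical point:
  f''(0.0893) = -10.3923 < 0 → local maximum
  f''(1.2440) = 10.3923 > 0 → local minimum

Critical points: x = 2/3 - sqrt(3)/3 ≈ 0.0893 (local maximum); x = sqrt(3)/3 + 2/3 ≈ 1.2440 (local minimum)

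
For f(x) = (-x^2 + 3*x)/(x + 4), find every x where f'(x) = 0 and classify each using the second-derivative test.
f'(x) = (-x^2 - 8*x + 12)/(x^2 + 8*x + 16)

Solve f'(x) = 0:
  f'(x) = -(x^2 + 8*x - 12)/(x + 4)^2; the denominator is positive wherever f is defined, so f'(x) = 0 ⇔ -x^2 - 8*x + 12 = 0.
  x^2 + 8*x - 12 = 0 has no rational roots; quadratic formula: x = (-8 ± √112)/2.
  ⇒ x = -2*sqrt(7) - 4 ≈ -9.2915, -4 + 2*sqrt(7) ≈ 1.2915

f''(x) = -56/(x^3 + 12*x^2 + 48*x + 64)
Second-derivative test at each critical point:
  f''(-9.2915) = 0.3780 > 0 → local minimum
  f''(1.2915) = -0.3780 < 0 → local maximum

Critical points: x = -2*sqrt(7) - 4 ≈ -9.2915 (local minimum); x = -4 + 2*sqrt(7) ≈ 1.2915 (local maximum)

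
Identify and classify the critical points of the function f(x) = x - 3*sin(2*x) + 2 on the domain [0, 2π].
f'(x) = 1 - 6*cos(2*x)

Solve f'(x) = 0 on [0, 2π]:
  f'(x) = 0 ⇔ cos(2*x) = 1/6, i.e. 2*x = ±arccos(1/6) + 2nπ; keep the solutions lying in [0, 2π].
  ⇒ x = acos(1/6)/2 ≈ 0.7017, pi - acos(1/6)/2 ≈ 2.4399, acos(1/6)/2 + pi ≈ 3.8433, -acos(1/6)/2 + 2*pi ≈ 5.5815

f''(x) = 12*sin(2*x)
Second-derivative test at each critical point:
  f''(0.7017) = 11.8322 > 0 → local minimum
  f''(2.4399) = -11.8322 < 0 → local maximum
  f''(3.8433) = 11.8322 > 0 → local minimum
  f''(5.5815) = -11.8322 < 0 → local maximum

Critical points: x = acos(1/6)/2 ≈ 0.7017 (local minimum); x = pi - acos(1/6)/2 ≈ 2.4399 (local maximum); x = acos(1/6)/2 + pi ≈ 3.8433 (local minimum); x = -acos(1/6)/2 + 2*pi ≈ 5.5815 (local maximum)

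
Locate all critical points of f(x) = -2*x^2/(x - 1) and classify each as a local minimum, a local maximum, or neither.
f'(x) = 2*x*(2 - x)/(x - 1)^2

Solve f'(x) = 0:
  f'(x) = -2*x*(x - 2)/(x - 1)^2; the denominator is positive wherever f is defined, so f'(x) = 0 ⇔ -2*x^2 + 4*x = 0.
  Factor: -2*x^2 + 4*x = -2*x*(x - 2) = 0.
  ⇒ x = 0, 2

f''(x) = -4/(x^3 - 3*x^2 + 3*x - 1)
Second-derivative test at each critical point:
  f''(0) = 4 > 0 → local minimum
  f''(2) = -4 < 0 → local maximum

Critical points: x = 0 (local minimum); x = 2 (local maximum)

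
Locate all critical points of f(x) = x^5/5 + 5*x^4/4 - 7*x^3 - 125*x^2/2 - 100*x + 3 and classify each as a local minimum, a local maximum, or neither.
f'(x) = x^4 + 5*x^3 - 21*x^2 - 125*x - 100

Solve f'(x) = 0:
  Factor: x^4 + 5*x^3 - 21*x^2 - 125*x - 100 = (x - 5)*(x + 1)*(x + 4)*(x + 5) = 0.
  ⇒ x = -5, -4, -1, 5

f''(x) = 4*x^3 + 15*x^2 - 42*x - 125
Second-derivative test at each critical point:
  f''(-5) = -40 < 0 → local maximum
  f''(-4) = 27 > 0 → local minimum
  f''(-1) = -72 < 0 → local maximum
  f''(5) = 540 > 0 → local minimum

Critical points: x = -5 (local maximum); x = -4 (local minimum); x = -1 (local maximum); x = 5 (local minimum)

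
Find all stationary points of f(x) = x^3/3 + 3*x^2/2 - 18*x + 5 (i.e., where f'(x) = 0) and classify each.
f'(x) = x^2 + 3*x - 18

Solve f'(x) = 0:
  Factor: x^2 + 3*x - 18 = (x - 3)*(x + 6) = 0.
  ⇒ x = -6, 3

f''(x) = 2*x + 3
Second-derivative test at each critical point:
  f''(-6) = -9 < 0 → local maximum
  f''(3) = 9 > 0 → local minimum

Critical points: x = -6 (local maximum); x = 3 (local minimum)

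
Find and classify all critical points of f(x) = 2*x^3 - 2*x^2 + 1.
f'(x) = 2*x*(3*x - 2)

Solve f'(x) = 0:
  Factor: 6*x^2 - 4*x = 2*x*(3*x - 2) = 0.
  ⇒ x = 0, 2/3

f''(x) = 12*x - 4
Second-derivative test at each critical point:
  f''(0) = -4 < 0 → local maximum
  f''(2/3) = 4 > 0 → local minimum

Critical points: x = 0 (local maximum); x = 2/3 (local minimum)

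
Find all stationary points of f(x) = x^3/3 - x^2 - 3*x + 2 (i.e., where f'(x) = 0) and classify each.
f'(x) = x^2 - 2*x - 3

Solve f'(x) = 0:
  Factor: x^2 - 2*x - 3 = (x - 3)*(x + 1) = 0.
  ⇒ x = -1, 3

f''(x) = 2*x - 2
Second-derivative test at each critical point:
  f''(-1) = -4 < 0 → local maximum
  f''(3) = 4 > 0 → local minimum

Critical points: x = -1 (local maximum); x = 3 (local minimum)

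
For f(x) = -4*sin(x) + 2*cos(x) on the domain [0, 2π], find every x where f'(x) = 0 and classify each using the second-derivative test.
f'(x) = -2*sin(x) - 4*cos(x)

Solve f'(x) = 0 on [0, 2π]:
  f'(x) = 0 ⇔ -4*cos(x) = 2*sin(x) ⇔ tan(x) = -2, i.e. x = arctan(-2) + nπ; keep the solutions lying in [0, 2π].
  ⇒ x = pi - atan(2) ≈ 2.0344, -atan(2) + 2*pi ≈ 5.1760

f''(x) = 4*sin(x) - 2*cos(x)
Second-derivative test at each critical point:
  f''(2.0344) = 4.4721 > 0 → local minimum
  f''(5.1760) = -4.4721 < 0 → local maximum

Critical points: x = pi - atan(2) ≈ 2.0344 (local minimum); x = -atan(2) + 2*pi ≈ 5.1760 (local maximum)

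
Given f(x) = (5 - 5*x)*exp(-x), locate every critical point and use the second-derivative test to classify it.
f'(x) = 5*(x - 2)*exp(-x)

Solve f'(x) = 0:
  f'(x) = (5*x - 10)·exp(-x) and exp(-x) > 0 for every x, so f'(x) = 0 ⇔ 5*x - 10 = 0.
  Factor: 5*x - 10 = 5*(x - 2) = 0.
  ⇒ x = 2

f''(x) = 5*(3 - x)*exp(-x)
Second-derivative test at each critical point:
  f''(2) = 0.6767 > 0 → local minimum

Critical points: x = 2 (local minimum)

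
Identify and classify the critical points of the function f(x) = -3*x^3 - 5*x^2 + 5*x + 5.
f'(x) = -9*x^2 - 10*x + 5

Solve f'(x) = 0:
  9*x^2 + 10*x - 5 = 0 has no rational roots; quadratic formula: x = (-10 ± √280)/18.
  ⇒ x = -sqrt(70)/9 - 5/9 ≈ -1.4852, -5/9 + sqrt(70)/9 ≈ 0.3741

f''(x) = -18*x - 10
Second-derivative test at each critical point:
  f''(-1.4852) = 16.7332 > 0 → local minimum
  f''(0.3741) = -16.7332 < 0 → local maximum

Critical points: x = -sqrt(70)/9 - 5/9 ≈ -1.4852 (local minimum); x = -5/9 + sqrt(70)/9 ≈ 0.3741 (local maximum)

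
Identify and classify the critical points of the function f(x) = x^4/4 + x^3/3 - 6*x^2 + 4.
f'(x) = x*(x^2 + x - 12)

Solve f'(x) = 0:
  Factor: x^3 + x^2 - 12*x = x*(x - 3)*(x + 4) = 0.
  ⇒ x = -4, 0, 3

f''(x) = 3*x^2 + 2*x - 12
Second-derivative test at each critical point:
  f''(-4) = 28 > 0 → local minimum
  f''(0) = -12 < 0 → local maximum
  f''(3) = 21 > 0 → local minimum

Critical points: x = -4 (local minimum); x = 0 (local maximum); x = 3 (local minimum)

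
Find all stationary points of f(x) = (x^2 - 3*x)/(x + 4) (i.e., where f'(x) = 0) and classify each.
f'(x) = (x^2 + 8*x - 12)/(x^2 + 8*x + 16)

Solve f'(x) = 0:
  f'(x) = (x^2 + 8*x - 12)/(x + 4)^2; the denominator is positive wherever f is defined, so f'(x) = 0 ⇔ x^2 + 8*x - 12 = 0.
  x^2 + 8*x - 12 = 0 has no rational roots; quadratic formula: x = (-8 ± √112)/2.
  ⇒ x = -2*sqrt(7) - 4 ≈ -9.2915, -4 + 2*sqrt(7) ≈ 1.2915

f''(x) = 56/(x^3 + 12*x^2 + 48*x + 64)
Second-derivative test at each critical point:
  f''(-9.2915) = -0.3780 < 0 → local maximum
  f''(1.2915) = 0.3780 > 0 → local minimum

Critical points: x = -2*sqrt(7) - 4 ≈ -9.2915 (local maximum); x = -4 + 2*sqrt(7) ≈ 1.2915 (local minimum)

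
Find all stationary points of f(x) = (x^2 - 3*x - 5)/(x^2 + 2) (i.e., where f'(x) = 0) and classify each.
f'(x) = (3*x^2 + 14*x - 6)/(x^4 + 4*x^2 + 4)

Solve f'(x) = 0:
  f'(x) = (3*x^2 + 14*x - 6)/(x^2 + 2)^2; the denominator is positive wherever f is defined, so f'(x) = 0 ⇔ 3*x^2 + 14*x - 6 = 0.
  3*x^2 + 14*x - 6 = 0 has no rational roots; quadratic formula: x = (-14 ± √268)/6.
  ⇒ x = -sqrt(67)/3 - 7/3 ≈ -5.0618, -7/3 + sqrt(67)/3 ≈ 0.3951

f''(x) = 2*(-3*x^3 - 21*x^2 + 18*x + 14)/(x^6 + 6*x^4 + 12*x^2 + 8)
Second-derivative test at each critical point:
  f''(-5.0618) = -0.0215 < 0 → local maximum
  f''(0.3951) = 3.5215 > 0 → local minimum

Critical points: x = -sqrt(67)/3 - 7/3 ≈ -5.0618 (local maximum); x = -7/3 + sqrt(67)/3 ≈ 0.3951 (local minimum)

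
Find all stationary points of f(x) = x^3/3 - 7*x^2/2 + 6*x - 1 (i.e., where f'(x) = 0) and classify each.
f'(x) = x^2 - 7*x + 6

Solve f'(x) = 0:
  Factor: x^2 - 7*x + 6 = (x - 6)*(x - 1) = 0.
  ⇒ x = 1, 6

f''(x) = 2*x - 7
Second-derivative test at each critical point:
  f''(1) = -5 < 0 → local maximum
  f''(6) = 5 > 0 → local minimum

Critical points: x = 1 (local maximum); x = 6 (local minimum)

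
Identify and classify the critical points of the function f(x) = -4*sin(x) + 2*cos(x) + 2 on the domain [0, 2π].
f'(x) = -2*sin(x) - 4*cos(x)

Solve f'(x) = 0 on [0, 2π]:
  f'(x) = 0 ⇔ -4*cos(x) = 2*sin(x) ⇔ tan(x) = -2, i.e. x = arctan(-2) + nπ; keep the solutions lying in [0, 2π].
  ⇒ x = pi - atan(2) ≈ 2.0344, -atan(2) + 2*pi ≈ 5.1760

f''(x) = 4*sin(x) - 2*cos(x)
Second-derivative test at each critical point:
  f''(2.0344) = 4.4721 > 0 → local minimum
  f''(5.1760) = -4.4721 < 0 → local maximum

Critical points: x = pi - atan(2) ≈ 2.0344 (local minimum); x = -atan(2) + 2*pi ≈ 5.1760 (local maximum)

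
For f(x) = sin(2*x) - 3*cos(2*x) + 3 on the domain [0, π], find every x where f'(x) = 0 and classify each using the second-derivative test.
f'(x) = 6*sin(2*x) + 2*cos(2*x)

Solve f'(x) = 0 on [0, π]:
  f'(x) = 0 ⇔ cos(2*x) = -3*sin(2*x) ⇔ tan(2*x) = -1/3, i.e. 2*x = arctan(-1/3) + nπ; keep the solutions lying in [0, π].
  ⇒ x = -atan(1/3)/2 + pi/2 ≈ 1.4099, pi - atan(1/3)/2 ≈ 2.9807

f''(x) = -4*sin(2*x) + 12*cos(2*x)
Second-derivative test at each critical point:
  f''(1.4099) = -12.6491 < 0 → local maximum
  f''(2.9807) = 12.6491 > 0 → local minimum

Critical points: x = -atan(1/3)/2 + pi/2 ≈ 1.4099 (local maximum); x = pi - atan(1/3)/2 ≈ 2.9807 (local minimum)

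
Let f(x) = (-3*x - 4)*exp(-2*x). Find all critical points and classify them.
f'(x) = (6*x + 5)*exp(-2*x)

Solve f'(x) = 0:
  f'(x) = (6*x + 5)·exp(-2*x) and exp(-2*x) > 0 for every x, so f'(x) = 0 ⇔ 6*x + 5 = 0.
  6*x + 5 = 0.
  ⇒ x = -5/6

f''(x) = 4*(-3*x - 1)*exp(-2*x)
Second-derivative test at each critical point:
  f''(-5/6) = 31.7669 > 0 → local minimum

Critical points: x = -5/6 (local minimum)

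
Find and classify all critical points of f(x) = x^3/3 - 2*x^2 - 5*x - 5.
f'(x) = x^2 - 4*x - 5

Solve f'(x) = 0:
  Factor: x^2 - 4*x - 5 = (x - 5)*(x + 1) = 0.
  ⇒ x = -1, 5

f''(x) = 2*x - 4
Second-derivative test at each critical point:
  f''(-1) = -6 < 0 → local maximum
  f''(5) = 6 > 0 → local minimum

Critical points: x = -1 (local maximum); x = 5 (local minimum)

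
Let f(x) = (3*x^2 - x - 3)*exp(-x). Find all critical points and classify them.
f'(x) = (-3*x^2 + 7*x + 2)*exp(-x)

Solve f'(x) = 0:
  f'(x) = (-3*x^2 + 7*x + 2)·exp(-x) and exp(-x) > 0 for every x, so f'(x) = 0 ⇔ -3*x^2 + 7*x + 2 = 0.
  3*x^2 - 7*x - 2 = 0 has no rational roots; quadratic formula: x = (7 ± √73)/6.
  ⇒ x = 7/6 - sqrt(73)/6 ≈ -0.2573, 7/6 + sqrt(73)/6 ≈ 2.5907

f''(x) = (3*x^2 - 13*x + 5)*exp(-x)
Second-derivative test at each critical point:
  f''(-0.2573) = 11.0515 > 0 → local minimum
  f''(2.5907) = -0.6405 < 0 → local maximum

Critical points: x = 7/6 - sqrt(73)/6 ≈ -0.2573 (local minimum); x = 7/6 + sqrt(73)/6 ≈ 2.5907 (local maximum)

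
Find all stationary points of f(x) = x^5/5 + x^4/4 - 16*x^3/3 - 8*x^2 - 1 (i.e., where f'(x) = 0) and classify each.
f'(x) = x*(x^3 + x^2 - 16*x - 16)

Solve f'(x) = 0:
  Factor: x^4 + x^3 - 16*x^2 - 16*x = x*(x - 4)*(x + 1)*(x + 4) = 0.
  ⇒ x = -4, -1, 0, 4

f''(x) = 4*x^3 + 3*x^2 - 32*x - 16
Second-derivative test at each critical point:
  f''(-4) = -96 < 0 → local maximum
  f''(-1) = 15 > 0 → local minimum
  f''(0) = -16 < 0 → local maximum
  f''(4) = 160 > 0 → local minimum

Critical points: x = -4 (local maximum); x = -1 (local minimum); x = 0 (local maximum); x = 4 (local minimum)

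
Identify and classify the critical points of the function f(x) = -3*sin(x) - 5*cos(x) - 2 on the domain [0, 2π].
f'(x) = 5*sin(x) - 3*cos(x)

Solve f'(x) = 0 on [0, 2π]:
  f'(x) = 0 ⇔ -3*cos(x) = -5*sin(x) ⇔ tan(x) = 3/5, i.e. x = arctan(3/5) + nπ; keep the solutions lying in [0, 2π].
  ⇒ x = atan(3/5) ≈ 0.5404, atan(3/5) + pi ≈ 3.6820

f''(x) = 3*sin(x) + 5*cos(x)
Second-derivative test at each critical point:
  f''(0.5404) = 5.8310 > 0 → local minimum
  f''(3.6820) = -5.8310 < 0 → local maximum

Critical points: x = atan(3/5) ≈ 0.5404 (local minimum); x = atan(3/5) + pi ≈ 3.6820 (local maximum)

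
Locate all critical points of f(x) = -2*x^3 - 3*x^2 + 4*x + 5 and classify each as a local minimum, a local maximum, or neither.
f'(x) = -6*x^2 - 6*x + 4

Solve f'(x) = 0:
  Factor: -6*x^2 - 6*x + 4 = -2*(3*x^2 + 3*x - 2); 3*x^2 + 3*x - 2 = 0 has no rational roots; quadratic formula: x = (-3 ± √33)/6.
  ⇒ x = -sqrt(33)/6 - 1/2 ≈ -1.4574, -1/2 + sqrt(33)/6 ≈ 0.4574

f''(x) = -12*x - 6
Second-derivative test at each critical point:
  f''(-1.4574) = 11.4891 > 0 → local minimum
  f''(0.4574) = -11.4891 < 0 → local maximum

Critical points: x = -sqrt(33)/6 - 1/2 ≈ -1.4574 (local minimum); x = -1/2 + sqrt(33)/6 ≈ 0.4574 (local maximum)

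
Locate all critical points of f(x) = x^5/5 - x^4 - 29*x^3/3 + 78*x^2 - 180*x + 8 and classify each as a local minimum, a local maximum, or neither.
f'(x) = x^4 - 4*x^3 - 29*x^2 + 156*x - 180

Solve f'(x) = 0:
  Factor: x^4 - 4*x^3 - 29*x^2 + 156*x - 180 = (x - 5)*(x - 3)*(x - 2)*(x + 6) = 0.
  ⇒ x = -6, 2, 3, 5

f''(x) = 4*x^3 - 12*x^2 - 58*x + 156
Second-derivative test at each critical point:
  f''(-6) = -792 < 0 → local maximum
  f''(2) = 24 > 0 → local minimum
  f''(3) = -18 < 0 → local maximum
  f''(5) = 66 > 0 → local minimum

Critical points: x = -6 (local maximum); x = 2 (local minimum); x = 3 (local maximum); x = 5 (local minimum)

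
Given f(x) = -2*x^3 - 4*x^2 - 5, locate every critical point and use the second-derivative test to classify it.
f'(x) = 2*x*(-3*x - 4)

Solve f'(x) = 0:
  Factor: -6*x^2 - 8*x = -2*x*(3*x + 4) = 0.
  ⇒ x = -4/3, 0

f''(x) = -12*x - 8
Second-derivative test at each critical point:
  f''(-4/3) = 8 > 0 → local minimum
  f''(0) = -8 < 0 → local maximum

Critical points: x = -4/3 (local minimum); x = 0 (local maximum)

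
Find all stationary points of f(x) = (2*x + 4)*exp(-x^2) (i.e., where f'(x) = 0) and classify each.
f'(x) = 2*(-2*x*(x + 2) + 1)*exp(-x^2)

Solve f'(x) = 0:
  f'(x) = (-4*x^2 - 8*x + 2)·exp(-x^2) and exp(-x^2) > 0 for every x, so f'(x) = 0 ⇔ -4*x^2 - 8*x + 2 = 0.
  Factor: -4*x^2 - 8*x + 2 = -2*(2*x^2 + 4*x - 1); 2*x^2 + 4*x - 1 = 0 has no rational roots; quadratic formula: x = (-4 ± √24)/4.
  ⇒ x = -sqrt(6)/2 - 1 ≈ -2.2247, -1 + sqrt(6)/2 ≈ 0.2247

f''(x) = 4*(2*x^2*(x + 2) - 3*x - 2)*exp(-x^2)
Second-derivative test at each critical point:
  f''(-2.2247) = 0.0694 > 0 → local minimum
  f''(0.2247) = -9.3154 < 0 → local maximum

Critical points: x = -sqrt(6)/2 - 1 ≈ -2.2247 (local minimum); x = -1 + sqrt(6)/2 ≈ 0.2247 (local maximum)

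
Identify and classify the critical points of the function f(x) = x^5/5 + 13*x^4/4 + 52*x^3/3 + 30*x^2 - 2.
f'(x) = x*(x^3 + 13*x^2 + 52*x + 60)

Solve f'(x) = 0:
  Factor: x^4 + 13*x^3 + 52*x^2 + 60*x = x*(x + 2)*(x + 5)*(x + 6) = 0.
  ⇒ x = -6, -5, -2, 0

f''(x) = 4*x^3 + 39*x^2 + 104*x + 60
Second-derivative test at each critical point:
  f''(-6) = -24 < 0 → local maximum
  f''(-5) = 15 > 0 → local minimum
  f''(-2) = -24 < 0 → local maximum
  f''(0) = 60 > 0 → local minimum

Critical points: x = -6 (local maximum); x = -5 (local minimum); x = -2 (local maximum); x = 0 (local minimum)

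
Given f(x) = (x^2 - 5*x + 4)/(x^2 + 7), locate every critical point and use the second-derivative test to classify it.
f'(x) = (5*x^2 + 6*x - 35)/(x^4 + 14*x^2 + 49)

Solve f'(x) = 0:
  f'(x) = (5*x^2 + 6*x - 35)/(x^2 + 7)^2; the denominator is positive wherever f is defined, so f'(x) = 0 ⇔ 5*x^2 + 6*x - 35 = 0.
  5*x^2 + 6*x - 35 = 0 has no rational roots; quadratic formula: x = (-6 ± √736)/10.
  ⇒ x = -2*sqrt(46)/5 - 3/5 ≈ -3.3129, -3/5 + 2*sqrt(46)/5 ≈ 2.1129

f''(x) = 2*(-5*x^3 - 9*x^2 + 105*x + 21)/(x^6 + 21*x^4 + 147*x^2 + 343)
Second-derivative test at each critical point:
  f''(-3.3129) = -0.0840 < 0 → local maximum
  f''(2.1129) = 0.2064 > 0 → local minimum

Critical points: x = -2*sqrt(46)/5 - 3/5 ≈ -3.3129 (local maximum); x = -3/5 + 2*sqrt(46)/5 ≈ 2.1129 (local minimum)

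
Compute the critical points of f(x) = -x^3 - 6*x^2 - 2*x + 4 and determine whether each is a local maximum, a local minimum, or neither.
f'(x) = -3*x^2 - 12*x - 2

Solve f'(x) = 0:
  3*x^2 + 12*x + 2 = 0 has no rational roots; quadratic formula: x = (-12 ± √120)/6.
  ⇒ x = -2 - sqrt(30)/3 ≈ -3.8257, -2 + sqrt(30)/3 ≈ -0.1743

f''(x) = -6*x - 12
Second-derivative test at each critical point:
  f''(-3.8257) = 10.9545 > 0 → local minimum
  f''(-0.1743) = -10.9545 < 0 → local maximum

Critical points: x = -2 - sqrt(30)/3 ≈ -3.8257 (local minimum); x = -2 + sqrt(30)/3 ≈ -0.1743 (local maximum)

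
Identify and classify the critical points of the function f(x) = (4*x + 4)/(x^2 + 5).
f'(x) = 4*(x^2 - 2*x*(x + 1) + 5)/(x^2 + 5)^2

Solve f'(x) = 0:
  f'(x) = -4*(x^2 + 2*x - 5)/(x^2 + 5)^2; the denominator is positive wherever f is defined, so f'(x) = 0 ⇔ -4*x^2 - 8*x + 20 = 0.
  Factor: -4*x^2 - 8*x + 20 = -4*(x^2 + 2*x - 5); x^2 + 2*x - 5 = 0 has no rational roots; quadratic formula: x = (-2 ± √24)/2.
  ⇒ x = -sqrt(6) - 1 ≈ -3.4495, -1 + sqrt(6) ≈ 1.4495

f''(x) = 8*(4*x^2*(x + 1) - (3*x + 1)*(x^2 + 5))/(x^2 + 5)^3
Second-derivative test at each critical point:
  f''(-3.4495) = 0.0686 > 0 → local minimum
  f''(1.4495) = -0.3886 < 0 → local maximum

Critical points: x = -sqrt(6) - 1 ≈ -3.4495 (local minimum); x = -1 + sqrt(6) ≈ 1.4495 (local maximum)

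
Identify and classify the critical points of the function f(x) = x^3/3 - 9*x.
f'(x) = x^2 - 9

Solve f'(x) = 0:
  Factor: x^2 - 9 = (x - 3)*(x + 3) = 0.
  ⇒ x = -3, 3

f''(x) = 2*x
Second-derivative test at each critical point:
  f''(-3) = -6 < 0 → local maximum
  f''(3) = 6 > 0 → local minimum

Critical points: x = -3 (local maximum); x = 3 (local minimum)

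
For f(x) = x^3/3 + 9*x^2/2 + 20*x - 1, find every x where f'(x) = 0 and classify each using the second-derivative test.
f'(x) = x^2 + 9*x + 20

Solve f'(x) = 0:
  Factor: x^2 + 9*x + 20 = (x + 4)*(x + 5) = 0.
  ⇒ x = -5, -4

f''(x) = 2*x + 9
Second-derivative test at each critical point:
  f''(-5) = -1 < 0 → local maximum
  f''(-4) = 1 > 0 → local minimum

Critical points: x = -5 (local maximum); x = -4 (local minimum)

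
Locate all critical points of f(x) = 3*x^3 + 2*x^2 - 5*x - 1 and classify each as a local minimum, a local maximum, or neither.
f'(x) = 9*x^2 + 4*x - 5

Solve f'(x) = 0:
  Factor: 9*x^2 + 4*x - 5 = (x + 1)*(9*x - 5) = 0.
  ⇒ x = -1, 5/9

f''(x) = 18*x + 4
Second-derivative test at each critical point:
  f''(-1) = -14 < 0 → local maximum
  f''(5/9) = 14 > 0 → local minimum

Critical points: x = -1 (local maximum); x = 5/9 (local minimum)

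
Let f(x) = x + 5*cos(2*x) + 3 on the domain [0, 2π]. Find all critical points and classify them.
f'(x) = 1 - 10*sin(2*x)

Solve f'(x) = 0 on [0, 2π]:
  f'(x) = 0 ⇔ sin(2*x) = 1/10, i.e. 2*x = arcsin(1/10) + 2nπ or 2*x = π − arcsin(1/10) + 2nπ; keep the solutions lying in [0, 2π].
  ⇒ x = asin(1/10)/2 ≈ 0.0501, -asin(1/10)/2 + pi/2 ≈ 1.5207, asin(1/10)/2 + pi ≈ 3.1917, -asin(1/10)/2 + 3*pi/2 ≈ 4.6623

f''(x) = -20*cos(2*x)
Second-derivative test at each critical point:
  f''(0.0501) = -19.8997 < 0 → local maximum
  f''(1.5207) = 19.8997 > 0 → local minimum
  f''(3.1917) = -19.8997 < 0 → local maximum
  f''(4.6623) = 19.8997 > 0 → local minimum

Critical points: x = asin(1/10)/2 ≈ 0.0501 (local maximum); x = -asin(1/10)/2 + pi/2 ≈ 1.5207 (local minimum); x = asin(1/10)/2 + pi ≈ 3.1917 (local maximum); x = -asin(1/10)/2 + 3*pi/2 ≈ 4.6623 (local minimum)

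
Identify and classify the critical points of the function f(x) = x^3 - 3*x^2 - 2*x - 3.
f'(x) = 3*x^2 - 6*x - 2

Solve f'(x) = 0:
  3*x^2 - 6*x - 2 = 0 has no rational roots; quadratic formula: x = (6 ± √60)/6.
  ⇒ x = 1 - sqrt(15)/3 ≈ -0.2910, 1 + sqrt(15)/3 ≈ 2.2910

f''(x) = 6*x - 6
Second-derivative test at each critical point:
  f''(-0.2910) = -7.7460 < 0 → local maximum
  f''(2.2910) = 7.7460 > 0 → local minimum

Critical points: x = 1 - sqrt(15)/3 ≈ -0.2910 (local maximum); x = 1 + sqrt(15)/3 ≈ 2.2910 (local minimum)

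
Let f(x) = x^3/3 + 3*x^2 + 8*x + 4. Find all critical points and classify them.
f'(x) = x^2 + 6*x + 8

Solve f'(x) = 0:
  Factor: x^2 + 6*x + 8 = (x + 2)*(x + 4) = 0.
  ⇒ x = -4, -2

f''(x) = 2*x + 6
Second-derivative test at each critical point:
  f''(-4) = -2 < 0 → local maximum
  f''(-2) = 2 > 0 → local minimum

Critical points: x = -4 (local maximum); x = -2 (local minimum)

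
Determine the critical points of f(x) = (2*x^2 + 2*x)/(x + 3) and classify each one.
f'(x) = 2*(x^2 + 6*x + 3)/(x^2 + 6*x + 9)

Solve f'(x) = 0:
  f'(x) = 2*(x^2 + 6*x + 3)/(x + 3)^2; the denominator is positive wherever f is defined, so f'(x) = 0 ⇔ 2*x^2 + 12*x + 6 = 0.
  Factor: 2*x^2 + 12*x + 6 = 2*(x^2 + 6*x + 3); x^2 + 6*x + 3 = 0 has no rational roots; quadratic formula: x = (-6 ± √24)/2.
  ⇒ x = -3 - sqrt(6) ≈ -5.4495, -3 + sqrt(6) ≈ -0.5505

f''(x) = 24/(x^3 + 9*x^2 + 27*x + 27)
Second-derivative test at each critical point:
  f''(-5.4495) = -1.6330 < 0 → local maximum
  f''(-0.5505) = 1.6330 > 0 → local minimum

Critical points: x = -3 - sqrt(6) ≈ -5.4495 (local maximum); x = -3 + sqrt(6) ≈ -0.5505 (local minimum)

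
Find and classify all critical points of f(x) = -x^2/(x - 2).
f'(x) = x*(4 - x)/(x - 2)^2

Solve f'(x) = 0:
  f'(x) = -x*(x - 4)/(x - 2)^2; the denominator is positive wherever f is defined, so f'(x) = 0 ⇔ -x^2 + 4*x = 0.
  Factor: -x^2 + 4*x = -x*(x - 4) = 0.
  ⇒ x = 0, 4

f''(x) = -8/(x^3 - 6*x^2 + 12*x - 8)
Second-derivative test at each critical point:
  f''(0) = 1 > 0 → local minimum
  f''(4) = -1 < 0 → local maximum

Critical points: x = 0 (local minimum); x = 4 (local maximum)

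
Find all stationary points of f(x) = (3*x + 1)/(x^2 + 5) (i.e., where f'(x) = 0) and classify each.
f'(x) = (-3*x^2 - 2*x + 15)/(x^4 + 10*x^2 + 25)

Solve f'(x) = 0:
  f'(x) = -(3*x^2 + 2*x - 15)/(x^2 + 5)^2; the denominator is positive wherever f is defined, so f'(x) = 0 ⇔ -3*x^2 - 2*x + 15 = 0.
  3*x^2 + 2*x - 15 = 0 has no rational roots; quadratic formula: x = (-2 ± √184)/6.
  ⇒ x = -sqrt(46)/3 - 1/3 ≈ -2.5941, -1/3 + sqrt(46)/3 ≈ 1.9274

f''(x) = 2*(4*x^2*(3*x + 1) - (9*x + 1)*(x^2 + 5))/(x^2 + 5)^3
Second-derivative test at each critical point:
  f''(-2.5941) = 0.0986 > 0 → local minimum
  f''(1.9274) = -0.1786 < 0 → local maximum

Critical points: x = -sqrt(46)/3 - 1/3 ≈ -2.5941 (local minimum); x = -1/3 + sqrt(46)/3 ≈ 1.9274 (local maximum)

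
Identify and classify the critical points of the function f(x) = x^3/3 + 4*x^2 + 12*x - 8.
f'(x) = x^2 + 8*x + 12

Solve f'(x) = 0:
  Factor: x^2 + 8*x + 12 = (x + 2)*(x + 6) = 0.
  ⇒ x = -6, -2

f''(x) = 2*x + 8
Second-derivative test at each critical point:
  f''(-6) = -4 < 0 → local maximum
  f''(-2) = 4 > 0 → local minimum

Critical points: x = -6 (local maximum); x = -2 (local minimum)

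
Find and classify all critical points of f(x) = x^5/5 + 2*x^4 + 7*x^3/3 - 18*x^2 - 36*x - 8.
f'(x) = x^4 + 8*x^3 + 7*x^2 - 36*x - 36

Solve f'(x) = 0:
  Factor: x^4 + 8*x^3 + 7*x^2 - 36*x - 36 = (x - 2)*(x + 1)*(x + 3)*(x + 6) = 0.
  ⇒ x = -6, -3, -1, 2

f''(x) = 4*x^3 + 24*x^2 + 14*x - 36
Second-derivative test at each critical point:
  f''(-6) = -120 < 0 → local maximum
  f''(-3) = 30 > 0 → local minimum
  f''(-1) = -30 < 0 → local maximum
  f''(2) = 120 > 0 → local minimum

Critical points: x = -6 (local maximum); x = -3 (local minimum); x = -1 (local maximum); x = 2 (local minimum)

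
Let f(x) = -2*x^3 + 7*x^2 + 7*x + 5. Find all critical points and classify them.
f'(x) = -6*x^2 + 14*x + 7

Solve f'(x) = 0:
  6*x^2 - 14*x - 7 = 0 has no rational roots; quadratic formula: x = (14 ± √364)/12.
  ⇒ x = 7/6 - sqrt(91)/6 ≈ -0.4232, 7/6 + sqrt(91)/6 ≈ 2.7566

f''(x) = 14 - 12*x
Second-derivative test at each critical point:
  f''(-0.4232) = 19.0788 > 0 → local minimum
  f''(2.7566) = -19.0788 < 0 → local maximum

Critical points: x = 7/6 - sqrt(91)/6 ≈ -0.4232 (local minimum); x = 7/6 + sqrt(91)/6 ≈ 2.7566 (local maximum)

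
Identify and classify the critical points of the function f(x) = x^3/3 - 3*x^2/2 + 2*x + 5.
f'(x) = x^2 - 3*x + 2

Solve f'(x) = 0:
  Factor: x^2 - 3*x + 2 = (x - 2)*(x - 1) = 0.
  ⇒ x = 1, 2

f''(x) = 2*x - 3
Second-derivative test at each critical point:
  f''(1) = -1 < 0 → local maximum
  f''(2) = 1 > 0 → local minimum

Critical points: x = 1 (local maximum); x = 2 (local minimum)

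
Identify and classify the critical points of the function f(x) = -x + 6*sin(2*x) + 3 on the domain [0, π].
f'(x) = 12*cos(2*x) - 1

Solve f'(x) = 0 on [0, π]:
  f'(x) = 0 ⇔ cos(2*x) = 1/12, i.e. 2*x = ±arccos(1/12) + 2nπ; keep the solutions lying in [0, π].
  ⇒ x = acos(1/12)/2 ≈ 0.7437, pi - acos(1/12)/2 ≈ 2.3979

f''(x) = -24*sin(2*x)
Second-derivative test at each critical point:
  f''(0.7437) = -23.9165 < 0 → local maximum
  f''(2.3979) = 23.9165 > 0 → local minimum

Critical points: x = acos(1/12)/2 ≈ 0.7437 (local maximum); x = pi - acos(1/12)/2 ≈ 2.3979 (local minimum)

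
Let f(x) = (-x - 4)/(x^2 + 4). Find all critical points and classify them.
f'(x) = (-x^2 + 2*x*(x + 4) - 4)/(x^2 + 4)^2

Solve f'(x) = 0:
  f'(x) = (x^2 + 8*x - 4)/(x^2 + 4)^2; the denominator is positive wherever f is defined, so f'(x) = 0 ⇔ x^2 + 8*x - 4 = 0.
  x^2 + 8*x - 4 = 0 has no rational roots; quadratic formula: x = (-8 ± √80)/2.
  ⇒ x = -2*sqrt(5) - 4 ≈ -8.4721, -4 + 2*sqrt(5) ≈ 0.4721

f''(x) = 2*(-4*x^2*(x + 4) + (3*x + 4)*(x^2 + 4))/(x^2 + 4)^3
Second-derivative test at each critical point:
  f''(-8.4721) = -0.0016 < 0 → local maximum
  f''(0.4721) = 0.5016 > 0 → local minimum

Critical points: x = -2*sqrt(5) - 4 ≈ -8.4721 (local maximum); x = -4 + 2*sqrt(5) ≈ 0.4721 (local minimum)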